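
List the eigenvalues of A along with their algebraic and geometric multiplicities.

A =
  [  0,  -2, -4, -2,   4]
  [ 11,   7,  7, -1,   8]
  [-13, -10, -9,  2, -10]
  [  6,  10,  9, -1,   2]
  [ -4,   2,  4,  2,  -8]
λ = -4: alg = 2, geom = 2; λ = -1: alg = 3, geom = 1

Step 1 — factor the characteristic polynomial to read off the algebraic multiplicities:
  χ_A(x) = (x + 1)^3*(x + 4)^2

Step 2 — compute geometric multiplicities via the rank-nullity identity g(λ) = n − rank(A − λI):
  rank(A − (-4)·I) = 3, so dim ker(A − (-4)·I) = n − 3 = 2
  rank(A − (-1)·I) = 4, so dim ker(A − (-1)·I) = n − 4 = 1

Summary:
  λ = -4: algebraic multiplicity = 2, geometric multiplicity = 2
  λ = -1: algebraic multiplicity = 3, geometric multiplicity = 1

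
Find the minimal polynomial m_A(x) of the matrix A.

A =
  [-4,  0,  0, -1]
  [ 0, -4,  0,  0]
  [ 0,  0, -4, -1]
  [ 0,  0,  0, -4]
x^2 + 8*x + 16

The characteristic polynomial is χ_A(x) = (x + 4)^4, so the eigenvalues are known. The minimal polynomial is
  m_A(x) = Π_λ (x − λ)^{k_λ}
where k_λ is the size of the *largest* Jordan block for λ (equivalently, the smallest k with (A − λI)^k v = 0 for every generalised eigenvector v of λ).

  λ = -4: largest Jordan block has size 2, contributing (x + 4)^2

So m_A(x) = (x + 4)^2 = x^2 + 8*x + 16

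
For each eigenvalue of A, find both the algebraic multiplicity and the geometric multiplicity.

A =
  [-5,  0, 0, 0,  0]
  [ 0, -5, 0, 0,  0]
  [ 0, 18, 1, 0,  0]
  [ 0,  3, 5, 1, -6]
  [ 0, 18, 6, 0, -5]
λ = -5: alg = 3, geom = 3; λ = 1: alg = 2, geom = 1

Step 1 — factor the characteristic polynomial to read off the algebraic multiplicities:
  χ_A(x) = (x - 1)^2*(x + 5)^3

Step 2 — compute geometric multiplicities via the rank-nullity identity g(λ) = n − rank(A − λI):
  rank(A − (-5)·I) = 2, so dim ker(A − (-5)·I) = n − 2 = 3
  rank(A − (1)·I) = 4, so dim ker(A − (1)·I) = n − 4 = 1

Summary:
  λ = -5: algebraic multiplicity = 3, geometric multiplicity = 3
  λ = 1: algebraic multiplicity = 2, geometric multiplicity = 1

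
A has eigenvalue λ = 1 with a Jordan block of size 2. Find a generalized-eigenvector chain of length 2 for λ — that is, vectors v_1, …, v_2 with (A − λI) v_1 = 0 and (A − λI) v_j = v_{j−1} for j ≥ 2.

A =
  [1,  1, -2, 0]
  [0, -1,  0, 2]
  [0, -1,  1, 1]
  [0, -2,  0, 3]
A Jordan chain for λ = 1 of length 2:
v_1 = (1, -2, -1, -2)ᵀ
v_2 = (0, 1, 0, 0)ᵀ

Let N = A − (1)·I. We want v_2 with N^2 v_2 = 0 but N^1 v_2 ≠ 0; then v_{j-1} := N · v_j for j = 2, …, 2.

Pick v_2 = (0, 1, 0, 0)ᵀ.
Then v_1 = N · v_2 = (1, -2, -1, -2)ᵀ.

Sanity check: (A − (1)·I) v_1 = (0, 0, 0, 0)ᵀ = 0. ✓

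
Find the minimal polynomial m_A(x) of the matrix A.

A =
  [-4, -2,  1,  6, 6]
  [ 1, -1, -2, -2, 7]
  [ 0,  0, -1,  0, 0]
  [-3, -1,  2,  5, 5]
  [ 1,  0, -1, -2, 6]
x^5 - 5*x^4 - 5*x^3 + 25*x^2 + 40*x + 16

The characteristic polynomial is χ_A(x) = (x - 4)^2*(x + 1)^3, so the eigenvalues are known. The minimal polynomial is
  m_A(x) = Π_λ (x − λ)^{k_λ}
where k_λ is the size of the *largest* Jordan block for λ (equivalently, the smallest k with (A − λI)^k v = 0 for every generalised eigenvector v of λ).

  λ = -1: largest Jordan block has size 3, contributing (x + 1)^3
  λ = 4: largest Jordan block has size 2, contributing (x − 4)^2

So m_A(x) = (x - 4)^2*(x + 1)^3 = x^5 - 5*x^4 - 5*x^3 + 25*x^2 + 40*x + 16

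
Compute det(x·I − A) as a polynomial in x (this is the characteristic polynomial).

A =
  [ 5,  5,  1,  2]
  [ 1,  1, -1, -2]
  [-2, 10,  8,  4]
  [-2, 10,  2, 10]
x^4 - 24*x^3 + 216*x^2 - 864*x + 1296

Expanding det(x·I − A) (e.g. by cofactor expansion or by noting that A is similar to its Jordan form J, which has the same characteristic polynomial as A) gives
  χ_A(x) = x^4 - 24*x^3 + 216*x^2 - 864*x + 1296
which factors as (x - 6)^4. The eigenvalues (with algebraic multiplicities) are λ = 6 with multiplicity 4.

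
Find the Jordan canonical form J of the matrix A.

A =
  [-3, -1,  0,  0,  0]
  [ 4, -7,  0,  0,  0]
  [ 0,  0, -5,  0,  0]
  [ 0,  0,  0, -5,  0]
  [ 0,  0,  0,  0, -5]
J_2(-5) ⊕ J_1(-5) ⊕ J_1(-5) ⊕ J_1(-5)

The characteristic polynomial is
  det(x·I − A) = x^5 + 25*x^4 + 250*x^3 + 1250*x^2 + 3125*x + 3125 = (x + 5)^5

Eigenvalues and multiplicities (the geometric multiplicity of λ is n − rank(A − λI), which equals the number of Jordan blocks for λ):
  λ = -5: algebraic multiplicity = 5, geometric multiplicity = 4

Determining the block sizes for each eigenvalue:
  λ = -5: 4 blocks summing to 5 forces exactly one block of size 2 and the rest size 1 → block sizes [2, 1, 1, 1]

Assembling the blocks gives a Jordan form
J =
  [-5,  1,  0,  0,  0]
  [ 0, -5,  0,  0,  0]
  [ 0,  0, -5,  0,  0]
  [ 0,  0,  0, -5,  0]
  [ 0,  0,  0,  0, -5]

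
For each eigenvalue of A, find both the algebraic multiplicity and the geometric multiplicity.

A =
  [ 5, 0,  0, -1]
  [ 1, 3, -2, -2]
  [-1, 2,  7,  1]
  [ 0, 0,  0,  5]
λ = 5: alg = 4, geom = 2

Step 1 — factor the characteristic polynomial to read off the algebraic multiplicities:
  χ_A(x) = (x - 5)^4

Step 2 — compute geometric multiplicities via the rank-nullity identity g(λ) = n − rank(A − λI):
  rank(A − (5)·I) = 2, so dim ker(A − (5)·I) = n − 2 = 2

Summary:
  λ = 5: algebraic multiplicity = 4, geometric multiplicity = 2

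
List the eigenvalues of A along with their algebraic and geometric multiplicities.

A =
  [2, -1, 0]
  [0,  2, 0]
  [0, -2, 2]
λ = 2: alg = 3, geom = 2

Step 1 — factor the characteristic polynomial to read off the algebraic multiplicities:
  χ_A(x) = (x - 2)^3

Step 2 — compute geometric multiplicities via the rank-nullity identity g(λ) = n − rank(A − λI):
  rank(A − (2)·I) = 1, so dim ker(A − (2)·I) = n − 1 = 2

Summary:
  λ = 2: algebraic multiplicity = 3, geometric multiplicity = 2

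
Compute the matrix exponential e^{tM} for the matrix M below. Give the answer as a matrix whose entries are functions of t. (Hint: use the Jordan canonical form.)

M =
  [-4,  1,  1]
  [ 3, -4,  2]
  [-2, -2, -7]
e^{tM} =
  [t^2*exp(-5*t) + t*exp(-5*t) + exp(-5*t), t*exp(-5*t), t^2*exp(-5*t)/2 + t*exp(-5*t)]
  [t^2*exp(-5*t) + 3*t*exp(-5*t), t*exp(-5*t) + exp(-5*t), t^2*exp(-5*t)/2 + 2*t*exp(-5*t)]
  [-2*t^2*exp(-5*t) - 2*t*exp(-5*t), -2*t*exp(-5*t), -t^2*exp(-5*t) - 2*t*exp(-5*t) + exp(-5*t)]

Strategy: write M = P · J · P⁻¹ where J is a Jordan canonical form, so e^{tM} = P · e^{tJ} · P⁻¹, and e^{tJ} can be computed block-by-block.

M has Jordan form
J =
  [-5,  1,  0]
  [ 0, -5,  1]
  [ 0,  0, -5]
(up to reordering of blocks).

Per-block formulas:
  For a 3×3 Jordan block J_3(-5): exp(t · J_3(-5)) = e^(-5t)·(I + t·N + (t^2/2)·N^2), where N is the 3×3 nilpotent shift.

After assembling e^{tJ} and conjugating by P, we get:

e^{tM} =
  [t^2*exp(-5*t) + t*exp(-5*t) + exp(-5*t), t*exp(-5*t), t^2*exp(-5*t)/2 + t*exp(-5*t)]
  [t^2*exp(-5*t) + 3*t*exp(-5*t), t*exp(-5*t) + exp(-5*t), t^2*exp(-5*t)/2 + 2*t*exp(-5*t)]
  [-2*t^2*exp(-5*t) - 2*t*exp(-5*t), -2*t*exp(-5*t), -t^2*exp(-5*t) - 2*t*exp(-5*t) + exp(-5*t)]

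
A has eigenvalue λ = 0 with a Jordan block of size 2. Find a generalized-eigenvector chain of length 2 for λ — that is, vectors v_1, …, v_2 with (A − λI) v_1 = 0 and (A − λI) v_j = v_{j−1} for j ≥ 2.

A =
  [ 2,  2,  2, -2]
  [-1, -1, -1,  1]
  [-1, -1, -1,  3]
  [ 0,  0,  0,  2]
A Jordan chain for λ = 0 of length 2:
v_1 = (2, -1, -1, 0)ᵀ
v_2 = (1, 0, 0, 0)ᵀ

Let N = A − (0)·I. We want v_2 with N^2 v_2 = 0 but N^1 v_2 ≠ 0; then v_{j-1} := N · v_j for j = 2, …, 2.

Pick v_2 = (1, 0, 0, 0)ᵀ.
Then v_1 = N · v_2 = (2, -1, -1, 0)ᵀ.

Sanity check: (A − (0)·I) v_1 = (0, 0, 0, 0)ᵀ = 0. ✓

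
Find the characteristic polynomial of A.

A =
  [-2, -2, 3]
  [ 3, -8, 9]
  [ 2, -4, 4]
x^3 + 6*x^2 + 12*x + 8

Expanding det(x·I − A) (e.g. by cofactor expansion or by noting that A is similar to its Jordan form J, which has the same characteristic polynomial as A) gives
  χ_A(x) = x^3 + 6*x^2 + 12*x + 8
which factors as (x + 2)^3. The eigenvalues (with algebraic multiplicities) are λ = -2 with multiplicity 3.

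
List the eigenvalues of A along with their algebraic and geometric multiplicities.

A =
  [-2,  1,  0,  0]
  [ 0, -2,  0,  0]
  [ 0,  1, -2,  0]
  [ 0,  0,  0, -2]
λ = -2: alg = 4, geom = 3

Step 1 — factor the characteristic polynomial to read off the algebraic multiplicities:
  χ_A(x) = (x + 2)^4

Step 2 — compute geometric multiplicities via the rank-nullity identity g(λ) = n − rank(A − λI):
  rank(A − (-2)·I) = 1, so dim ker(A − (-2)·I) = n − 1 = 3

Summary:
  λ = -2: algebraic multiplicity = 4, geometric multiplicity = 3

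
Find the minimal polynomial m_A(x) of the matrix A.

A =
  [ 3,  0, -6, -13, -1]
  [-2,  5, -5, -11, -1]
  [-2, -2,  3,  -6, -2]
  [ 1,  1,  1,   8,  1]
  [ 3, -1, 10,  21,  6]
x^3 - 15*x^2 + 75*x - 125

The characteristic polynomial is χ_A(x) = (x - 5)^5, so the eigenvalues are known. The minimal polynomial is
  m_A(x) = Π_λ (x − λ)^{k_λ}
where k_λ is the size of the *largest* Jordan block for λ (equivalently, the smallest k with (A − λI)^k v = 0 for every generalised eigenvector v of λ).

  λ = 5: largest Jordan block has size 3, contributing (x − 5)^3

So m_A(x) = (x - 5)^3 = x^3 - 15*x^2 + 75*x - 125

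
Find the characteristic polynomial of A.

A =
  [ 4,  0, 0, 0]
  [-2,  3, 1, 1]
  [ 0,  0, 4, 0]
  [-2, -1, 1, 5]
x^4 - 16*x^3 + 96*x^2 - 256*x + 256

Expanding det(x·I − A) (e.g. by cofactor expansion or by noting that A is similar to its Jordan form J, which has the same characteristic polynomial as A) gives
  χ_A(x) = x^4 - 16*x^3 + 96*x^2 - 256*x + 256
which factors as (x - 4)^4. The eigenvalues (with algebraic multiplicities) are λ = 4 with multiplicity 4.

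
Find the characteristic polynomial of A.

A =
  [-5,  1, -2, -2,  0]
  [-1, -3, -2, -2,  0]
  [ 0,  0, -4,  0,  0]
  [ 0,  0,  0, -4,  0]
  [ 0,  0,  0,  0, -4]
x^5 + 20*x^4 + 160*x^3 + 640*x^2 + 1280*x + 1024

Expanding det(x·I − A) (e.g. by cofactor expansion or by noting that A is similar to its Jordan form J, which has the same characteristic polynomial as A) gives
  χ_A(x) = x^5 + 20*x^4 + 160*x^3 + 640*x^2 + 1280*x + 1024
which factors as (x + 4)^5. The eigenvalues (with algebraic multiplicities) are λ = -4 with multiplicity 5.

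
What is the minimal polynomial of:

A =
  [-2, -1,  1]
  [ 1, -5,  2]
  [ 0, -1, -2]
x^3 + 9*x^2 + 27*x + 27

The characteristic polynomial is χ_A(x) = (x + 3)^3, so the eigenvalues are known. The minimal polynomial is
  m_A(x) = Π_λ (x − λ)^{k_λ}
where k_λ is the size of the *largest* Jordan block for λ (equivalently, the smallest k with (A − λI)^k v = 0 for every generalised eigenvector v of λ).

  λ = -3: largest Jordan block has size 3, contributing (x + 3)^3

So m_A(x) = (x + 3)^3 = x^3 + 9*x^2 + 27*x + 27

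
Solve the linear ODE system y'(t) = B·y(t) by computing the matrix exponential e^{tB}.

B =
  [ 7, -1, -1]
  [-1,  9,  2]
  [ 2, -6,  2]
e^{tB} =
  [t*exp(6*t) + exp(6*t), t^2*exp(6*t) - t*exp(6*t), t^2*exp(6*t)/2 - t*exp(6*t)]
  [-t*exp(6*t), -t^2*exp(6*t) + 3*t*exp(6*t) + exp(6*t), -t^2*exp(6*t)/2 + 2*t*exp(6*t)]
  [2*t*exp(6*t), 2*t^2*exp(6*t) - 6*t*exp(6*t), t^2*exp(6*t) - 4*t*exp(6*t) + exp(6*t)]

Strategy: write B = P · J · P⁻¹ where J is a Jordan canonical form, so e^{tB} = P · e^{tJ} · P⁻¹, and e^{tJ} can be computed block-by-block.

B has Jordan form
J =
  [6, 1, 0]
  [0, 6, 1]
  [0, 0, 6]
(up to reordering of blocks).

Per-block formulas:
  For a 3×3 Jordan block J_3(6): exp(t · J_3(6)) = e^(6t)·(I + t·N + (t^2/2)·N^2), where N is the 3×3 nilpotent shift.

After assembling e^{tJ} and conjugating by P, we get:

e^{tB} =
  [t*exp(6*t) + exp(6*t), t^2*exp(6*t) - t*exp(6*t), t^2*exp(6*t)/2 - t*exp(6*t)]
  [-t*exp(6*t), -t^2*exp(6*t) + 3*t*exp(6*t) + exp(6*t), -t^2*exp(6*t)/2 + 2*t*exp(6*t)]
  [2*t*exp(6*t), 2*t^2*exp(6*t) - 6*t*exp(6*t), t^2*exp(6*t) - 4*t*exp(6*t) + exp(6*t)]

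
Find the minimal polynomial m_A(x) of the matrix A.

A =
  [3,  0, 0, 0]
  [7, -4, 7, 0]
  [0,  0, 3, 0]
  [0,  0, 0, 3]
x^2 + x - 12

The characteristic polynomial is χ_A(x) = (x - 3)^3*(x + 4), so the eigenvalues are known. The minimal polynomial is
  m_A(x) = Π_λ (x − λ)^{k_λ}
where k_λ is the size of the *largest* Jordan block for λ (equivalently, the smallest k with (A − λI)^k v = 0 for every generalised eigenvector v of λ).

  λ = -4: largest Jordan block has size 1, contributing (x + 4)
  λ = 3: largest Jordan block has size 1, contributing (x − 3)

So m_A(x) = (x - 3)*(x + 4) = x^2 + x - 12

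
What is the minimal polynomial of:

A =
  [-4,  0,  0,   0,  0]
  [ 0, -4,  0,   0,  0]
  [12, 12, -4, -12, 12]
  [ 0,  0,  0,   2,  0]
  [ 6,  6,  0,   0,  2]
x^2 + 2*x - 8

The characteristic polynomial is χ_A(x) = (x - 2)^2*(x + 4)^3, so the eigenvalues are known. The minimal polynomial is
  m_A(x) = Π_λ (x − λ)^{k_λ}
where k_λ is the size of the *largest* Jordan block for λ (equivalently, the smallest k with (A − λI)^k v = 0 for every generalised eigenvector v of λ).

  λ = -4: largest Jordan block has size 1, contributing (x + 4)
  λ = 2: largest Jordan block has size 1, contributing (x − 2)

So m_A(x) = (x - 2)*(x + 4) = x^2 + 2*x - 8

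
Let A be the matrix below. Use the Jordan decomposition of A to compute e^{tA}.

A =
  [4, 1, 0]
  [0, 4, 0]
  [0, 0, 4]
e^{tA} =
  [exp(4*t), t*exp(4*t), 0]
  [0, exp(4*t), 0]
  [0, 0, exp(4*t)]

Strategy: write A = P · J · P⁻¹ where J is a Jordan canonical form, so e^{tA} = P · e^{tJ} · P⁻¹, and e^{tJ} can be computed block-by-block.

A has Jordan form
J =
  [4, 1, 0]
  [0, 4, 0]
  [0, 0, 4]
(up to reordering of blocks).

Per-block formulas:
  For a 2×2 Jordan block J_2(4): exp(t · J_2(4)) = e^(4t)·(I + t·N), where N is the 2×2 nilpotent shift.
  For a 1×1 block at λ = 4: exp(t · [4]) = [e^(4t)].

After assembling e^{tJ} and conjugating by P, we get:

e^{tA} =
  [exp(4*t), t*exp(4*t), 0]
  [0, exp(4*t), 0]
  [0, 0, exp(4*t)]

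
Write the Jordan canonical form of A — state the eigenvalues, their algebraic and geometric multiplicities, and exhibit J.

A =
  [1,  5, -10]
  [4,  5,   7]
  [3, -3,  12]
J_3(6)

The characteristic polynomial is
  det(x·I − A) = x^3 - 18*x^2 + 108*x - 216 = (x - 6)^3

Eigenvalues and multiplicities (the geometric multiplicity of λ is n − rank(A − λI), which equals the number of Jordan blocks for λ):
  λ = 6: algebraic multiplicity = 3, geometric multiplicity = 1

Determining the block sizes for each eigenvalue:
  λ = 6: one block (gm = 1), so the single block has size am = 3 → block sizes [3]

Assembling the blocks gives a Jordan form
J =
  [6, 1, 0]
  [0, 6, 1]
  [0, 0, 6]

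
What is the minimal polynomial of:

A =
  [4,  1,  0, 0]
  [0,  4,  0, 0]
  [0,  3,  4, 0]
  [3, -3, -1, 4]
x^2 - 8*x + 16

The characteristic polynomial is χ_A(x) = (x - 4)^4, so the eigenvalues are known. The minimal polynomial is
  m_A(x) = Π_λ (x − λ)^{k_λ}
where k_λ is the size of the *largest* Jordan block for λ (equivalently, the smallest k with (A − λI)^k v = 0 for every generalised eigenvector v of λ).

  λ = 4: largest Jordan block has size 2, contributing (x − 4)^2

So m_A(x) = (x - 4)^2 = x^2 - 8*x + 16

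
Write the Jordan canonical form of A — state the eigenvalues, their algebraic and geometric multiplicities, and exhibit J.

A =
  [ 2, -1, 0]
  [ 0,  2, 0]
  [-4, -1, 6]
J_2(2) ⊕ J_1(6)

The characteristic polynomial is
  det(x·I − A) = x^3 - 10*x^2 + 28*x - 24 = (x - 6)*(x - 2)^2

Eigenvalues and multiplicities (the geometric multiplicity of λ is n − rank(A − λI), which equals the number of Jordan blocks for λ):
  λ = 2: algebraic multiplicity = 2, geometric multiplicity = 1
  λ = 6: algebraic multiplicity = 1, geometric multiplicity = 1

Determining the block sizes for each eigenvalue:
  λ = 2: one block (gm = 1), so the single block has size am = 2 → block sizes [2]
  λ = 6: one block (gm = 1), so the single block has size am = 1 → block sizes [1]

Assembling the blocks gives a Jordan form
J =
  [2, 1, 0]
  [0, 2, 0]
  [0, 0, 6]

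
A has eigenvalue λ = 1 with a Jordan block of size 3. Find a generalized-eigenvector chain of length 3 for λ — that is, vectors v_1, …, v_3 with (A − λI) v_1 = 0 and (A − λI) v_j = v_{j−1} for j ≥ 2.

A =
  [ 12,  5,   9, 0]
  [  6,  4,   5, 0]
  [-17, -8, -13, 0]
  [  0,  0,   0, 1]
A Jordan chain for λ = 1 of length 3:
v_1 = (-2, -1, 3, 0)ᵀ
v_2 = (11, 6, -17, 0)ᵀ
v_3 = (1, 0, 0, 0)ᵀ

Let N = A − (1)·I. We want v_3 with N^3 v_3 = 0 but N^2 v_3 ≠ 0; then v_{j-1} := N · v_j for j = 3, …, 2.

Pick v_3 = (1, 0, 0, 0)ᵀ.
Then v_2 = N · v_3 = (11, 6, -17, 0)ᵀ.
Then v_1 = N · v_2 = (-2, -1, 3, 0)ᵀ.

Sanity check: (A − (1)·I) v_1 = (0, 0, 0, 0)ᵀ = 0. ✓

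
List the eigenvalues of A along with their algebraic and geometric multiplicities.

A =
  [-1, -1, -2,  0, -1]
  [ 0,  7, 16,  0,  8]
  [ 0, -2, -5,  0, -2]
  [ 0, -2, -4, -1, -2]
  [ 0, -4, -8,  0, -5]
λ = -1: alg = 5, geom = 4

Step 1 — factor the characteristic polynomial to read off the algebraic multiplicities:
  χ_A(x) = (x + 1)^5

Step 2 — compute geometric multiplicities via the rank-nullity identity g(λ) = n − rank(A − λI):
  rank(A − (-1)·I) = 1, so dim ker(A − (-1)·I) = n − 1 = 4

Summary:
  λ = -1: algebraic multiplicity = 5, geometric multiplicity = 4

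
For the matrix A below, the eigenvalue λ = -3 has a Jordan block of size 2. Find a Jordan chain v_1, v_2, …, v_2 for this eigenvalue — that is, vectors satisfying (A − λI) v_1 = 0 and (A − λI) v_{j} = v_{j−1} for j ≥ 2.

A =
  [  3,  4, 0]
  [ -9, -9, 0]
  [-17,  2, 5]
A Jordan chain for λ = -3 of length 2:
v_1 = (-10, 15, -25)ᵀ
v_2 = (1, -4, 0)ᵀ

Let N = A − (-3)·I. We want v_2 with N^2 v_2 = 0 but N^1 v_2 ≠ 0; then v_{j-1} := N · v_j for j = 2, …, 2.

Pick v_2 = (1, -4, 0)ᵀ.
Then v_1 = N · v_2 = (-10, 15, -25)ᵀ.

Sanity check: (A − (-3)·I) v_1 = (0, 0, 0)ᵀ = 0. ✓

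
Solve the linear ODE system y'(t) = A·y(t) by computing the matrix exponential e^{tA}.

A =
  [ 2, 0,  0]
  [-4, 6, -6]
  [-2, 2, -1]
e^{tA} =
  [exp(2*t), 0, 0]
  [-4*exp(3*t) + 4*exp(2*t), 4*exp(3*t) - 3*exp(2*t), -6*exp(3*t) + 6*exp(2*t)]
  [-2*exp(3*t) + 2*exp(2*t), 2*exp(3*t) - 2*exp(2*t), -3*exp(3*t) + 4*exp(2*t)]

Strategy: write A = P · J · P⁻¹ where J is a Jordan canonical form, so e^{tA} = P · e^{tJ} · P⁻¹, and e^{tJ} can be computed block-by-block.

A has Jordan form
J =
  [2, 0, 0]
  [0, 2, 0]
  [0, 0, 3]
(up to reordering of blocks).

Per-block formulas:
  For a 1×1 block at λ = 3: exp(t · [3]) = [e^(3t)].
  For a 1×1 block at λ = 2: exp(t · [2]) = [e^(2t)].

After assembling e^{tJ} and conjugating by P, we get:

e^{tA} =
  [exp(2*t), 0, 0]
  [-4*exp(3*t) + 4*exp(2*t), 4*exp(3*t) - 3*exp(2*t), -6*exp(3*t) + 6*exp(2*t)]
  [-2*exp(3*t) + 2*exp(2*t), 2*exp(3*t) - 2*exp(2*t), -3*exp(3*t) + 4*exp(2*t)]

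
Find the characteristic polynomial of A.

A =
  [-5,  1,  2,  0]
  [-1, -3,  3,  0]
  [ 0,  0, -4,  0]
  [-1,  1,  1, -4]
x^4 + 16*x^3 + 96*x^2 + 256*x + 256

Expanding det(x·I − A) (e.g. by cofactor expansion or by noting that A is similar to its Jordan form J, which has the same characteristic polynomial as A) gives
  χ_A(x) = x^4 + 16*x^3 + 96*x^2 + 256*x + 256
which factors as (x + 4)^4. The eigenvalues (with algebraic multiplicities) are λ = -4 with multiplicity 4.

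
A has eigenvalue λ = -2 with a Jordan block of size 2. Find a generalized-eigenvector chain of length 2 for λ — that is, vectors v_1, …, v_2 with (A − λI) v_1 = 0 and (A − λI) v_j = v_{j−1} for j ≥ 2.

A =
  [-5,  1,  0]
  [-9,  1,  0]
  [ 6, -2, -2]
A Jordan chain for λ = -2 of length 2:
v_1 = (-3, -9, 6)ᵀ
v_2 = (1, 0, 0)ᵀ

Let N = A − (-2)·I. We want v_2 with N^2 v_2 = 0 but N^1 v_2 ≠ 0; then v_{j-1} := N · v_j for j = 2, …, 2.

Pick v_2 = (1, 0, 0)ᵀ.
Then v_1 = N · v_2 = (-3, -9, 6)ᵀ.

Sanity check: (A − (-2)·I) v_1 = (0, 0, 0)ᵀ = 0. ✓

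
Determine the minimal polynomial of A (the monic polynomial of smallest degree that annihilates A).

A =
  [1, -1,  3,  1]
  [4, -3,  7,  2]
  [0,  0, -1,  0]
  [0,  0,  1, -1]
x^2 + 2*x + 1

The characteristic polynomial is χ_A(x) = (x + 1)^4, so the eigenvalues are known. The minimal polynomial is
  m_A(x) = Π_λ (x − λ)^{k_λ}
where k_λ is the size of the *largest* Jordan block for λ (equivalently, the smallest k with (A − λI)^k v = 0 for every generalised eigenvector v of λ).

  λ = -1: largest Jordan block has size 2, contributing (x + 1)^2

So m_A(x) = (x + 1)^2 = x^2 + 2*x + 1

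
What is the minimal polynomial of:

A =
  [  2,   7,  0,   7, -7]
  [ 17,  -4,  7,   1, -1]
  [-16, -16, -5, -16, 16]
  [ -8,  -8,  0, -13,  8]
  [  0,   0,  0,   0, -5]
x^3 + 15*x^2 + 75*x + 125

The characteristic polynomial is χ_A(x) = (x + 5)^5, so the eigenvalues are known. The minimal polynomial is
  m_A(x) = Π_λ (x − λ)^{k_λ}
where k_λ is the size of the *largest* Jordan block for λ (equivalently, the smallest k with (A − λI)^k v = 0 for every generalised eigenvector v of λ).

  λ = -5: largest Jordan block has size 3, contributing (x + 5)^3

So m_A(x) = (x + 5)^3 = x^3 + 15*x^2 + 75*x + 125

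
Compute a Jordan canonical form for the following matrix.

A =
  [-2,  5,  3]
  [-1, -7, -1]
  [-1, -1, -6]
J_3(-5)

The characteristic polynomial is
  det(x·I − A) = x^3 + 15*x^2 + 75*x + 125 = (x + 5)^3

Eigenvalues and multiplicities (the geometric multiplicity of λ is n − rank(A − λI), which equals the number of Jordan blocks for λ):
  λ = -5: algebraic multiplicity = 3, geometric multiplicity = 1

Determining the block sizes for each eigenvalue:
  λ = -5: one block (gm = 1), so the single block has size am = 3 → block sizes [3]

Assembling the blocks gives a Jordan form
J =
  [-5,  1,  0]
  [ 0, -5,  1]
  [ 0,  0, -5]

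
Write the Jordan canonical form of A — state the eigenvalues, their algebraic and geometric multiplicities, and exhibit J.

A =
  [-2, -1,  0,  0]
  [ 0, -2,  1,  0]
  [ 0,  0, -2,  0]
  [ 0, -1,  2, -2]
J_3(-2) ⊕ J_1(-2)

The characteristic polynomial is
  det(x·I − A) = x^4 + 8*x^3 + 24*x^2 + 32*x + 16 = (x + 2)^4

Eigenvalues and multiplicities (the geometric multiplicity of λ is n − rank(A − λI), which equals the number of Jordan blocks for λ):
  λ = -2: algebraic multiplicity = 4, geometric multiplicity = 2

Determining the block sizes for each eigenvalue:
  λ = -2: with am = 4 and gm = 2, the partition is not yet determined (e.g. several partitions of 4 into 2 parts exist). Let N = A − (-2)·I. Computing rank(N^1) = 2, rank(N^2) = 1, rank(N^3) = 0; the number of blocks of size ≥ j is rank(N^{j−1}) − rank(N^j), giving [2, 1, 1]. So we have 1 block(s) of size 3, 1 block(s) of size 1 → block sizes [3, 1]

Assembling the blocks gives a Jordan form
J =
  [-2,  1,  0,  0]
  [ 0, -2,  1,  0]
  [ 0,  0, -2,  0]
  [ 0,  0,  0, -2]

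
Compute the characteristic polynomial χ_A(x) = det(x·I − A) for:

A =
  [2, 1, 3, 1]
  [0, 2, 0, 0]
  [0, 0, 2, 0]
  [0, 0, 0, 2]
x^4 - 8*x^3 + 24*x^2 - 32*x + 16

Expanding det(x·I − A) (e.g. by cofactor expansion or by noting that A is similar to its Jordan form J, which has the same characteristic polynomial as A) gives
  χ_A(x) = x^4 - 8*x^3 + 24*x^2 - 32*x + 16
which factors as (x - 2)^4. The eigenvalues (with algebraic multiplicities) are λ = 2 with multiplicity 4.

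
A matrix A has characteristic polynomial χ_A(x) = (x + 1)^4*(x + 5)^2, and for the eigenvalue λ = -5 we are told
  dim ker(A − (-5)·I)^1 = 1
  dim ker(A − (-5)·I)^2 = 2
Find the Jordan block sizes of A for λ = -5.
Block sizes for λ = -5: [2]

From the dimensions of kernels of powers, the number of Jordan blocks of size at least j is d_j − d_{j−1} where d_j = dim ker(N^j) (with d_0 = 0). Computing the differences gives [1, 1].
The number of blocks of size exactly k is (#blocks of size ≥ k) − (#blocks of size ≥ k + 1), so the partition is: 1 block(s) of size 2.
In nonincreasing order the block sizes are [2].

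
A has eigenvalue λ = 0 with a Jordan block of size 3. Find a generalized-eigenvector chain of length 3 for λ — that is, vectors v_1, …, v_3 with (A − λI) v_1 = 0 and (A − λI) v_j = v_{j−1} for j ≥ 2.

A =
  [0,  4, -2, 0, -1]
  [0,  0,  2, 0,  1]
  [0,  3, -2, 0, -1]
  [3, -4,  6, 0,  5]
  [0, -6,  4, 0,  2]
A Jordan chain for λ = 0 of length 3:
v_1 = (8, 0, 6, -6, -12)ᵀ
v_2 = (-2, 2, -2, 6, 4)ᵀ
v_3 = (0, 0, 1, 0, 0)ᵀ

Let N = A − (0)·I. We want v_3 with N^3 v_3 = 0 but N^2 v_3 ≠ 0; then v_{j-1} := N · v_j for j = 3, …, 2.

Pick v_3 = (0, 0, 1, 0, 0)ᵀ.
Then v_2 = N · v_3 = (-2, 2, -2, 6, 4)ᵀ.
Then v_1 = N · v_2 = (8, 0, 6, -6, -12)ᵀ.

Sanity check: (A − (0)·I) v_1 = (0, 0, 0, 0, 0)ᵀ = 0. ✓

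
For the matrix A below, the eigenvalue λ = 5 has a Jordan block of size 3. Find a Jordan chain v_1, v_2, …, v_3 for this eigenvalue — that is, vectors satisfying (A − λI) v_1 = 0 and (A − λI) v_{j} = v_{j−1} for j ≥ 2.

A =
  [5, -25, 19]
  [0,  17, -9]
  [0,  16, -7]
A Jordan chain for λ = 5 of length 3:
v_1 = (4, 0, 0)ᵀ
v_2 = (-25, 12, 16)ᵀ
v_3 = (0, 1, 0)ᵀ

Let N = A − (5)·I. We want v_3 with N^3 v_3 = 0 but N^2 v_3 ≠ 0; then v_{j-1} := N · v_j for j = 3, …, 2.

Pick v_3 = (0, 1, 0)ᵀ.
Then v_2 = N · v_3 = (-25, 12, 16)ᵀ.
Then v_1 = N · v_2 = (4, 0, 0)ᵀ.

Sanity check: (A − (5)·I) v_1 = (0, 0, 0)ᵀ = 0. ✓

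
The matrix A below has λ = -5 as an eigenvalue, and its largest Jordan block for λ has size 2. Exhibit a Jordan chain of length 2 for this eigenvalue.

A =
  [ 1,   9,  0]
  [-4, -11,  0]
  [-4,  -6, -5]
A Jordan chain for λ = -5 of length 2:
v_1 = (6, -4, -4)ᵀ
v_2 = (1, 0, 0)ᵀ

Let N = A − (-5)·I. We want v_2 with N^2 v_2 = 0 but N^1 v_2 ≠ 0; then v_{j-1} := N · v_j for j = 2, …, 2.

Pick v_2 = (1, 0, 0)ᵀ.
Then v_1 = N · v_2 = (6, -4, -4)ᵀ.

Sanity check: (A − (-5)·I) v_1 = (0, 0, 0)ᵀ = 0. ✓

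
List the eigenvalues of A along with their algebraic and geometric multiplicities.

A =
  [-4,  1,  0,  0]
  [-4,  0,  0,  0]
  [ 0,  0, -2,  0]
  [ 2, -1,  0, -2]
λ = -2: alg = 4, geom = 3

Step 1 — factor the characteristic polynomial to read off the algebraic multiplicities:
  χ_A(x) = (x + 2)^4

Step 2 — compute geometric multiplicities via the rank-nullity identity g(λ) = n − rank(A − λI):
  rank(A − (-2)·I) = 1, so dim ker(A − (-2)·I) = n − 1 = 3

Summary:
  λ = -2: algebraic multiplicity = 4, geometric multiplicity = 3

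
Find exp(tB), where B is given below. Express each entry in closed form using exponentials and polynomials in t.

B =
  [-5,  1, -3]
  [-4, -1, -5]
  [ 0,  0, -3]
e^{tB} =
  [-2*t*exp(-3*t) + exp(-3*t), t*exp(-3*t), t^2*exp(-3*t)/2 - 3*t*exp(-3*t)]
  [-4*t*exp(-3*t), 2*t*exp(-3*t) + exp(-3*t), t^2*exp(-3*t) - 5*t*exp(-3*t)]
  [0, 0, exp(-3*t)]

Strategy: write B = P · J · P⁻¹ where J is a Jordan canonical form, so e^{tB} = P · e^{tJ} · P⁻¹, and e^{tJ} can be computed block-by-block.

B has Jordan form
J =
  [-3,  1,  0]
  [ 0, -3,  1]
  [ 0,  0, -3]
(up to reordering of blocks).

Per-block formulas:
  For a 3×3 Jordan block J_3(-3): exp(t · J_3(-3)) = e^(-3t)·(I + t·N + (t^2/2)·N^2), where N is the 3×3 nilpotent shift.

After assembling e^{tJ} and conjugating by P, we get:

e^{tB} =
  [-2*t*exp(-3*t) + exp(-3*t), t*exp(-3*t), t^2*exp(-3*t)/2 - 3*t*exp(-3*t)]
  [-4*t*exp(-3*t), 2*t*exp(-3*t) + exp(-3*t), t^2*exp(-3*t) - 5*t*exp(-3*t)]
  [0, 0, exp(-3*t)]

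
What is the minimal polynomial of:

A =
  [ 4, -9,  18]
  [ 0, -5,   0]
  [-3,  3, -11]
x^2 + 7*x + 10

The characteristic polynomial is χ_A(x) = (x + 2)*(x + 5)^2, so the eigenvalues are known. The minimal polynomial is
  m_A(x) = Π_λ (x − λ)^{k_λ}
where k_λ is the size of the *largest* Jordan block for λ (equivalently, the smallest k with (A − λI)^k v = 0 for every generalised eigenvector v of λ).

  λ = -5: largest Jordan block has size 1, contributing (x + 5)
  λ = -2: largest Jordan block has size 1, contributing (x + 2)

So m_A(x) = (x + 2)*(x + 5) = x^2 + 7*x + 10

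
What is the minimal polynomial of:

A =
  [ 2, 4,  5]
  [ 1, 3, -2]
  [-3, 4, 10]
x^3 - 15*x^2 + 75*x - 125

The characteristic polynomial is χ_A(x) = (x - 5)^3, so the eigenvalues are known. The minimal polynomial is
  m_A(x) = Π_λ (x − λ)^{k_λ}
where k_λ is the size of the *largest* Jordan block for λ (equivalently, the smallest k with (A − λI)^k v = 0 for every generalised eigenvector v of λ).

  λ = 5: largest Jordan block has size 3, contributing (x − 5)^3

So m_A(x) = (x - 5)^3 = x^3 - 15*x^2 + 75*x - 125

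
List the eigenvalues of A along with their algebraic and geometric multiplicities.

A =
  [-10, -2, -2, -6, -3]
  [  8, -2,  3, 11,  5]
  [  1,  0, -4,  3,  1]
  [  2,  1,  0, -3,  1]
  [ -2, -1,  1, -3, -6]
λ = -5: alg = 5, geom = 2

Step 1 — factor the characteristic polynomial to read off the algebraic multiplicities:
  χ_A(x) = (x + 5)^5

Step 2 — compute geometric multiplicities via the rank-nullity identity g(λ) = n − rank(A − λI):
  rank(A − (-5)·I) = 3, so dim ker(A − (-5)·I) = n − 3 = 2

Summary:
  λ = -5: algebraic multiplicity = 5, geometric multiplicity = 2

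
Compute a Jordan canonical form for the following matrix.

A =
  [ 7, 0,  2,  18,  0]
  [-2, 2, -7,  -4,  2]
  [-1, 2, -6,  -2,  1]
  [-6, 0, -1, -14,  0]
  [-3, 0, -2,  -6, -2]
J_1(-5) ⊕ J_3(-2) ⊕ J_1(-2)

The characteristic polynomial is
  det(x·I − A) = x^5 + 13*x^4 + 64*x^3 + 152*x^2 + 176*x + 80 = (x + 2)^4*(x + 5)

Eigenvalues and multiplicities (the geometric multiplicity of λ is n − rank(A − λI), which equals the number of Jordan blocks for λ):
  λ = -5: algebraic multiplicity = 1, geometric multiplicity = 1
  λ = -2: algebraic multiplicity = 4, geometric multiplicity = 2

Determining the block sizes for each eigenvalue:
  λ = -5: one block (gm = 1), so the single block has size am = 1 → block sizes [1]
  λ = -2: with am = 4 and gm = 2, the partition is not yet determined (e.g. several partitions of 4 into 2 parts exist). Let N = A − (-2)·I. Computing rank(N^1) = 3, rank(N^2) = 2, rank(N^3) = 1; the number of blocks of size ≥ j is rank(N^{j−1}) − rank(N^j), giving [2, 1, 1]. So we have 1 block(s) of size 3, 1 block(s) of size 1 → block sizes [3, 1]

Assembling the blocks gives a Jordan form
J =
  [-5,  0,  0,  0,  0]
  [ 0, -2,  1,  0,  0]
  [ 0,  0, -2,  1,  0]
  [ 0,  0,  0, -2,  0]
  [ 0,  0,  0,  0, -2]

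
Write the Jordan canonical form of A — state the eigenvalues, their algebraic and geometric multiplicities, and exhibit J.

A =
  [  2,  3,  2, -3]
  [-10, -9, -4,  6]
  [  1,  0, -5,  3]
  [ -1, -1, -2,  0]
J_2(-3) ⊕ J_2(-3)

The characteristic polynomial is
  det(x·I − A) = x^4 + 12*x^3 + 54*x^2 + 108*x + 81 = (x + 3)^4

Eigenvalues and multiplicities (the geometric multiplicity of λ is n − rank(A − λI), which equals the number of Jordan blocks for λ):
  λ = -3: algebraic multiplicity = 4, geometric multiplicity = 2

Determining the block sizes for each eigenvalue:
  λ = -3: with am = 4 and gm = 2, the partition is not yet determined (e.g. several partitions of 4 into 2 parts exist). Let N = A − (-3)·I. Computing rank(N^1) = 2, rank(N^2) = 0; the number of blocks of size ≥ j is rank(N^{j−1}) − rank(N^j), giving [2, 2]. So we have 2 block(s) of size 2 → block sizes [2, 2]

Assembling the blocks gives a Jordan form
J =
  [-3,  1,  0,  0]
  [ 0, -3,  0,  0]
  [ 0,  0, -3,  1]
  [ 0,  0,  0, -3]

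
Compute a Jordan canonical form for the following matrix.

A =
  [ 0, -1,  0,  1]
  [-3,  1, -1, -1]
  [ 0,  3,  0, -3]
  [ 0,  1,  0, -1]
J_3(0) ⊕ J_1(0)

The characteristic polynomial is
  det(x·I − A) = x^4

Eigenvalues and multiplicities (the geometric multiplicity of λ is n − rank(A − λI), which equals the number of Jordan blocks for λ):
  λ = 0: algebraic multiplicity = 4, geometric multiplicity = 2

Determining the block sizes for each eigenvalue:
  λ = 0: with am = 4 and gm = 2, the partition is not yet determined (e.g. several partitions of 4 into 2 parts exist). Let N = A − (0)·I. Computing rank(N^1) = 2, rank(N^2) = 1, rank(N^3) = 0; the number of blocks of size ≥ j is rank(N^{j−1}) − rank(N^j), giving [2, 1, 1]. So we have 1 block(s) of size 3, 1 block(s) of size 1 → block sizes [3, 1]

Assembling the blocks gives a Jordan form
J =
  [0, 1, 0, 0]
  [0, 0, 1, 0]
  [0, 0, 0, 0]
  [0, 0, 0, 0]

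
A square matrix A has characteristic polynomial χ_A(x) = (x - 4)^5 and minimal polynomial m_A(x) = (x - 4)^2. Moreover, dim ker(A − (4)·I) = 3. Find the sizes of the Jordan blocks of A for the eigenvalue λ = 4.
Block sizes for λ = 4: [2, 2, 1]

Step 1 — from the characteristic polynomial, algebraic multiplicity of λ = 4 is 5. From dim ker(A − (4)·I) = 3, there are exactly 3 Jordan blocks for λ = 4.
Step 2 — from the minimal polynomial, the factor (x − 4)^2 tells us the largest block for λ = 4 has size 2.
Step 3 — with total size 5, 3 blocks, and largest block 2, the block sizes (in nonincreasing order) are [2, 2, 1].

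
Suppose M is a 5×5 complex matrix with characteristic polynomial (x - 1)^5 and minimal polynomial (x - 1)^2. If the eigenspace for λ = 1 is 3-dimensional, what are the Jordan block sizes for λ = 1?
Block sizes for λ = 1: [2, 2, 1]

Step 1 — from the characteristic polynomial, algebraic multiplicity of λ = 1 is 5. From dim ker(M − (1)·I) = 3, there are exactly 3 Jordan blocks for λ = 1.
Step 2 — from the minimal polynomial, the factor (x − 1)^2 tells us the largest block for λ = 1 has size 2.
Step 3 — with total size 5, 3 blocks, and largest block 2, the block sizes (in nonincreasing order) are [2, 2, 1].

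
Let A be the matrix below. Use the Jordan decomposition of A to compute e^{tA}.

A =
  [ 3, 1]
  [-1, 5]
e^{tA} =
  [-t*exp(4*t) + exp(4*t), t*exp(4*t)]
  [-t*exp(4*t), t*exp(4*t) + exp(4*t)]

Strategy: write A = P · J · P⁻¹ where J is a Jordan canonical form, so e^{tA} = P · e^{tJ} · P⁻¹, and e^{tJ} can be computed block-by-block.

A has Jordan form
J =
  [4, 1]
  [0, 4]
(up to reordering of blocks).

Per-block formulas:
  For a 2×2 Jordan block J_2(4): exp(t · J_2(4)) = e^(4t)·(I + t·N), where N is the 2×2 nilpotent shift.

After assembling e^{tJ} and conjugating by P, we get:

e^{tA} =
  [-t*exp(4*t) + exp(4*t), t*exp(4*t)]
  [-t*exp(4*t), t*exp(4*t) + exp(4*t)]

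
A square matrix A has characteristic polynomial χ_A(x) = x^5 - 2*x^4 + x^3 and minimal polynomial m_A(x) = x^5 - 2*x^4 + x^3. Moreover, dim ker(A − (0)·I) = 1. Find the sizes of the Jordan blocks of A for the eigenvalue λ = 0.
Block sizes for λ = 0: [3]

Step 1 — from the characteristic polynomial, algebraic multiplicity of λ = 0 is 3. From dim ker(A − (0)·I) = 1, there are exactly 1 Jordan blocks for λ = 0.
Step 2 — from the minimal polynomial, the factor (x − 0)^3 tells us the largest block for λ = 0 has size 3.
Step 3 — with total size 3, 1 blocks, and largest block 3, the block sizes (in nonincreasing order) are [3].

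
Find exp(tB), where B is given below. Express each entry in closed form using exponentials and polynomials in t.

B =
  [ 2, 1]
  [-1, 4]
e^{tB} =
  [-t*exp(3*t) + exp(3*t), t*exp(3*t)]
  [-t*exp(3*t), t*exp(3*t) + exp(3*t)]

Strategy: write B = P · J · P⁻¹ where J is a Jordan canonical form, so e^{tB} = P · e^{tJ} · P⁻¹, and e^{tJ} can be computed block-by-block.

B has Jordan form
J =
  [3, 1]
  [0, 3]
(up to reordering of blocks).

Per-block formulas:
  For a 2×2 Jordan block J_2(3): exp(t · J_2(3)) = e^(3t)·(I + t·N), where N is the 2×2 nilpotent shift.

After assembling e^{tJ} and conjugating by P, we get:

e^{tB} =
  [-t*exp(3*t) + exp(3*t), t*exp(3*t)]
  [-t*exp(3*t), t*exp(3*t) + exp(3*t)]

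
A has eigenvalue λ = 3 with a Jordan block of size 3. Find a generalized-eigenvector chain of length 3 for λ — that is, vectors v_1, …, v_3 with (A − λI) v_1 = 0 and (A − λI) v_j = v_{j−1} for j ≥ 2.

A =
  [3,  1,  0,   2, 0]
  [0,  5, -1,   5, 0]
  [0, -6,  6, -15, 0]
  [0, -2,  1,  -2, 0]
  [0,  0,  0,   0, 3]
A Jordan chain for λ = 3 of length 3:
v_1 = (-2, 0, 0, 0, 0)ᵀ
v_2 = (1, 2, -6, -2, 0)ᵀ
v_3 = (0, 1, 0, 0, 0)ᵀ

Let N = A − (3)·I. We want v_3 with N^3 v_3 = 0 but N^2 v_3 ≠ 0; then v_{j-1} := N · v_j for j = 3, …, 2.

Pick v_3 = (0, 1, 0, 0, 0)ᵀ.
Then v_2 = N · v_3 = (1, 2, -6, -2, 0)ᵀ.
Then v_1 = N · v_2 = (-2, 0, 0, 0, 0)ᵀ.

Sanity check: (A − (3)·I) v_1 = (0, 0, 0, 0, 0)ᵀ = 0. ✓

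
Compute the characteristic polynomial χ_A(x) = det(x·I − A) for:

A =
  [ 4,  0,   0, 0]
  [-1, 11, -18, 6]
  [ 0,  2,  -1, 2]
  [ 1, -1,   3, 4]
x^4 - 18*x^3 + 121*x^2 - 360*x + 400

Expanding det(x·I − A) (e.g. by cofactor expansion or by noting that A is similar to its Jordan form J, which has the same characteristic polynomial as A) gives
  χ_A(x) = x^4 - 18*x^3 + 121*x^2 - 360*x + 400
which factors as (x - 5)^2*(x - 4)^2. The eigenvalues (with algebraic multiplicities) are λ = 4 with multiplicity 2, λ = 5 with multiplicity 2.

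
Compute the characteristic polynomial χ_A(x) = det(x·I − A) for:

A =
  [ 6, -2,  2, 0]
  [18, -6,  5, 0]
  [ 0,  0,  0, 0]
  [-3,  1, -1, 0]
x^4

Expanding det(x·I − A) (e.g. by cofactor expansion or by noting that A is similar to its Jordan form J, which has the same characteristic polynomial as A) gives
  χ_A(x) = x^4
which factors as x^4. The eigenvalues (with algebraic multiplicities) are λ = 0 with multiplicity 4.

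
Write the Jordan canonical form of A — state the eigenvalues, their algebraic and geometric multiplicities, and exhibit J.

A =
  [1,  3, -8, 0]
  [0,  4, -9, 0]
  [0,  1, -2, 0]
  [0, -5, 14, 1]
J_3(1) ⊕ J_1(1)

The characteristic polynomial is
  det(x·I − A) = x^4 - 4*x^3 + 6*x^2 - 4*x + 1 = (x - 1)^4

Eigenvalues and multiplicities (the geometric multiplicity of λ is n − rank(A − λI), which equals the number of Jordan blocks for λ):
  λ = 1: algebraic multiplicity = 4, geometric multiplicity = 2

Determining the block sizes for each eigenvalue:
  λ = 1: with am = 4 and gm = 2, the partition is not yet determined (e.g. several partitions of 4 into 2 parts exist). Let N = A − (1)·I. Computing rank(N^1) = 2, rank(N^2) = 1, rank(N^3) = 0; the number of blocks of size ≥ j is rank(N^{j−1}) − rank(N^j), giving [2, 1, 1]. So we have 1 block(s) of size 3, 1 block(s) of size 1 → block sizes [3, 1]

Assembling the blocks gives a Jordan form
J =
  [1, 1, 0, 0]
  [0, 1, 1, 0]
  [0, 0, 1, 0]
  [0, 0, 0, 1]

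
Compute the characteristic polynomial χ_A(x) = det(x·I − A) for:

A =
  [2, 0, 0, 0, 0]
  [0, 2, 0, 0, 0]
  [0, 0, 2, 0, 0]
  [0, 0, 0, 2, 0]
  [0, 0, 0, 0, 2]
x^5 - 10*x^4 + 40*x^3 - 80*x^2 + 80*x - 32

Expanding det(x·I − A) (e.g. by cofactor expansion or by noting that A is similar to its Jordan form J, which has the same characteristic polynomial as A) gives
  χ_A(x) = x^5 - 10*x^4 + 40*x^3 - 80*x^2 + 80*x - 32
which factors as (x - 2)^5. The eigenvalues (with algebraic multiplicities) are λ = 2 with multiplicity 5.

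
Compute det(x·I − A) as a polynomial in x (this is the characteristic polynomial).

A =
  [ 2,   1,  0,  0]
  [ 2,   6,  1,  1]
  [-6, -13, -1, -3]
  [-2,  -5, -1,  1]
x^4 - 8*x^3 + 24*x^2 - 32*x + 16

Expanding det(x·I − A) (e.g. by cofactor expansion or by noting that A is similar to its Jordan form J, which has the same characteristic polynomial as A) gives
  χ_A(x) = x^4 - 8*x^3 + 24*x^2 - 32*x + 16
which factors as (x - 2)^4. The eigenvalues (with algebraic multiplicities) are λ = 2 with multiplicity 4.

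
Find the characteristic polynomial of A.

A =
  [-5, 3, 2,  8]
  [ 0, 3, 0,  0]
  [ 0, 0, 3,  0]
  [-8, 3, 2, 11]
x^4 - 12*x^3 + 54*x^2 - 108*x + 81

Expanding det(x·I − A) (e.g. by cofactor expansion or by noting that A is similar to its Jordan form J, which has the same characteristic polynomial as A) gives
  χ_A(x) = x^4 - 12*x^3 + 54*x^2 - 108*x + 81
which factors as (x - 3)^4. The eigenvalues (with algebraic multiplicities) are λ = 3 with multiplicity 4.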